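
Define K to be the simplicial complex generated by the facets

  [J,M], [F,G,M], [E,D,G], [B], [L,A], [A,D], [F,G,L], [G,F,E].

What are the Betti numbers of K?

b_0 = 2, b_1 = 1, b_2 = 0.

We work with the vertex ordering A < B < D < E < F < G < J < L < M. The simplices of K, each written with vertices in increasing order, are:

  0-simplices (9): A, B, D, E, F, G, J, L, M
  1-simplices (12): AD, AL, DE, DG, EF, EG, FG, FL, FM, GL, GM, JM
  2-simplices (4): DEG, EFG, FGL, FGM

Hence C_0 ≅ Z^9, C_1 ≅ Z^12, C_2 ≅ Z^4.

Boundary ∂_1: C_1 → C_0 maps an edge to its endpoints' difference, ∂[p,q] = q − p.
The resulting 9×12 matrix has rank 7, and its Smith normal form has invariant factors (1,1,1,1,1,1,1).

∂_2: C_2 → C_1 sends each 2-simplex [p,q,r] to [q,r] − [p,r] + [p,q]. For instance
  ∂DEG = EG − DG + DE,
  ∂FGM = GM − FM + FG.
The 12×4 boundary matrix has rank 4 and Smith normal form diag(1,1,1,1).

Now H_k = ker ∂_k / im ∂_{k+1}, so:

  H_0: rank C_0 − rank ∂_1 = 9 − 7 = 2, and the invariant factors of ∂_1 are all 1, so H_0 = Z^2.
  H_1: rank ker ∂_1 − rank ∂_2 = (12 − 7) − 4 = 1, and the invariant factors of ∂_2 are all 1, so H_1 = Z.
  H_2: rank ker ∂_2 − rank ∂_3 = (4 − 4) − 0 = 0, and there is no ∂_3, so H_2 = 0.

Hence the Betti numbers are b_0 = 2, b_1 = 1, b_2 = 0.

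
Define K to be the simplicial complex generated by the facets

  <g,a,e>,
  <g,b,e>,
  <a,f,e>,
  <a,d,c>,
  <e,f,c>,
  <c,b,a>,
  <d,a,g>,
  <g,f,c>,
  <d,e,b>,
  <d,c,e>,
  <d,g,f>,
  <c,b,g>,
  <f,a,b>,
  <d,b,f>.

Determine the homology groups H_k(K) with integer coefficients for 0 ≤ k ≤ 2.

Take the total order a < b < c < d < e < f < g on the vertex set. Then K (dimension 2) consists of the simplices:

  0-simplices (7): a, b, c, d, e, f, g
  1-simplices (21): ab, ac, ad, ae, af, ag, bc, bd, be, bf, bg, cd, ce, cf, cg, de, df, dg, ef, eg, fg
  2-simplices (14): abc, abf, acd, adg, aef, aeg, bcg, bde, bdf, beg, cde, cef, cfg, dfg

Hence C_0 ≅ Z^7, C_1 ≅ Z^21, C_2 ≅ Z^14.

Boundary ∂_1: C_1 → C_0 maps an edge to its endpoints' difference, ∂[p,q] = q − p.
As a 7×21 matrix over Z this has rank 6, with invariant factors (1,1,1,1,1,1).

The boundary map ∂_2: C_2 → C_1 maps a triangle to the signed sum of its edges. For instance
  ∂cde = de − ce + cd,
  ∂beg = eg − bg + be.
This gives a 21×14 integer matrix of rank 13; reducing to Smith normal form yields diagonal entries (1,1,1,1,1,1,1,1,1,1,1,1,1).

From H_k ≅ ker(∂_k) / im(∂_{k+1}) we obtain:

  H_0: rank C_0 − rank ∂_1 = 7 − 6 = 1, and the invariant factors of ∂_1 are all 1, so H_0 ≅ Z.
  H_1: rank ker ∂_1 − rank ∂_2 = (21 − 6) − 13 = 2, and the invariant factors of ∂_2 are all 1, so H_1 ≅ Z^2.
  H_2: rank ker ∂_2 − rank ∂_3 = (14 − 13) − 0 = 1, and there is no ∂_3, so H_2 ≅ Z.

H_0 ≅ Z,  H_1 ≅ Z^2,  H_2 ≅ Z.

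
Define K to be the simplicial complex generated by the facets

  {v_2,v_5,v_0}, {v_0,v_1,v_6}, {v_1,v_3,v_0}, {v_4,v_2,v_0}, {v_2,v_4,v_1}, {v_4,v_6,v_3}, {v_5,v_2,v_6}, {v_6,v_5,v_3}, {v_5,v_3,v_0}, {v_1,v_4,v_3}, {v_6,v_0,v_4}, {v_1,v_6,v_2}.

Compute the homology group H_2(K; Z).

H_2 ≅ 0.

Order the vertices as v_0 < v_1 < v_2 < v_3 < v_4 < v_5 < v_6. Listing each simplex with vertices in this order, K has dimension 2 with simplices:

  0-simplices (7): [v_0], [v_1], [v_2], [v_3], [v_4], [v_5], [v_6]
  1-simplices (18): (18 of them)
  2-simplices (12): (12 of them)

so the chain groups are C_0 ≅ Z^7, C_1 ≅ Z^18, C_2 ≅ Z^12.

The boundary map ∂_1: C_1 → C_0 is given by ∂[p,q] = [q] − [p]. For instance
  ∂[v_4,v_6] = [v_6] − [v_4].
As a 7×18 matrix over Z this has rank 6, with invariant factors (1,1,1,1,1,1).

The boundary map ∂_2: C_2 → C_1 sends each 2-simplex [p,q,r] to [q,r] − [p,r] + [p,q]. For instance
  ∂[v_2,v_5,v_6] = [v_5,v_6] − [v_2,v_6] + [v_2,v_5],
  ∂[v_3,v_5,v_6] = [v_5,v_6] − [v_3,v_6] + [v_3,v_5].
As a 18×12 matrix over Z this has rank 12, with invariant factors (1,1,1,1,1,1,1,1,1,1,1,2).

Computing H_k = (kernel of ∂_k) / (image of ∂_{k+1}):

  H_2: rank ker ∂_2 − rank ∂_3 = (12 − 12) − 0 = 0, and there is no ∂_3, so H_2 = 0.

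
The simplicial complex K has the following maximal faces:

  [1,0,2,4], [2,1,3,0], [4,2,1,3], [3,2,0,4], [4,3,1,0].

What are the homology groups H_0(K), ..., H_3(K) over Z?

Fix the vertex order 0 < 1 < 2 < 3 < 4 and write every simplex with vertices in increasing order. Then dim K = 3 and the simplices of K are:

  0-simplices (5): [0], [1], [2], [3], [4]
  1-simplices (10): [0,1], [0,2], [0,3], [0,4], [1,2], [1,3], [1,4], [2,3], [2,4], [3,4]
  2-simplices (10): [0,1,2], [0,1,3], [0,1,4], [0,2,3], [0,2,4], [0,3,4], [1,2,3], [1,2,4], [1,3,4], [2,3,4]
  3-simplices (5): [0,1,2,3], [0,1,2,4], [0,1,3,4], [0,2,3,4], [1,2,3,4]

giving chain groups C_0 ≅ Z^5, C_1 ≅ Z^10, C_2 ≅ Z^10, C_3 ≅ Z^5.

The boundary map ∂_1: C_1 → C_0 maps an edge to its endpoints' difference, ∂[p,q] = q − p. For instance
  ∂[0,2] = [2] − [0].
This gives a 5×10 integer matrix of rank 4; reducing to Smith normal form yields diagonal entries (1,1,1,1).

Boundary ∂_2: C_2 → C_1 sends each 2-simplex [p,q,r] to [q,r] − [p,r] + [p,q]. For instance
  ∂[0,2,3] = [2,3] − [0,3] + [0,2],
  ∂[0,2,4] = [2,4] − [0,4] + [0,2].
This gives a 10×10 integer matrix of rank 6; reducing to Smith normal form yields diagonal entries (1,1,1,1,1,1).

∂_3: C_3 → C_2 sends each 3-simplex σ to the alternating sum Σ_i (−1)^i (σ with its i-th vertex removed). For instance
  ∂[0,1,2,4] = [1,2,4] − [0,2,4] + [0,1,4] − [0,1,2],
  ∂[1,2,3,4] = [2,3,4] − [1,3,4] + [1,2,4] − [1,2,3].
The 10×5 boundary matrix has rank 4 and Smith normal form diag(1,1,1,1).

Now H_k = ker ∂_k / im ∂_{k+1}, so:

  H_0: rank C_0 − rank ∂_1 = 5 − 4 = 1, and the invariant factors of ∂_1 are all 1, so H_0 ≅ Z.
  H_1: rank ker ∂_1 − rank ∂_2 = (10 − 4) − 6 = 0, and the invariant factors of ∂_2 are all 1, so H_1 ≅ 0.
  H_2: rank ker ∂_2 − rank ∂_3 = (10 − 6) − 4 = 0, and the invariant factors of ∂_3 are all 1, so H_2 ≅ 0.
  H_3: rank ker ∂_3 − rank ∂_4 = (5 − 4) − 0 = 1, and there is no ∂_4, so H_3 ≅ Z.

As a check, the Euler characteristic is 5 − 10 + 10 − 5 = 0, which agrees with 1 − 0 + 0 − 1 = 0.

H_0 ≅ Z,  H_1 = 0,  H_2 = 0,  H_3 ≅ Z.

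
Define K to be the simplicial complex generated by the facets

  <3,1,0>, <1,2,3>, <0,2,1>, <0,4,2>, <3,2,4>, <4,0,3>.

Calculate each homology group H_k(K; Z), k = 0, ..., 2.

We work with the vertex ordering 0 < 1 < 2 < 3 < 4. The simplices of K, each written with vertices in increasing order, are:

  0-simplices (5): [0], [1], [2], [3], [4]
  1-simplices (9): [0,1], [0,2], [0,3], [0,4], [1,2], [1,3], [2,3], [2,4], [3,4]
  2-simplices (6): [0,1,2], [0,1,3], [0,2,4], [0,3,4], [1,2,3], [2,3,4]

so the chain groups are C_0 ≅ Z^5, C_1 ≅ Z^9, C_2 ≅ Z^6.

∂_1: C_1 → C_0 is given by ∂[p,q] = [q] − [p]. For instance
  ∂[0,1] = [1] − [0].
As a 5×9 matrix over Z this has rank 4, with invariant factors (1,1,1,1).

The boundary map ∂_2: C_2 → C_1 maps a triangle to the signed sum of its edges. For instance
  ∂[0,3,4] = [3,4] − [0,4] + [0,3],
  ∂[2,3,4] = [3,4] − [2,4] + [2,3].
The 9×6 boundary matrix has rank 5 and Smith normal form diag(1,1,1,1,1).

From H_k ≅ ker(∂_k) / im(∂_{k+1}) we obtain:

  H_0: rank C_0 − rank ∂_1 = 5 − 4 = 1, and the invariant factors of ∂_1 are all 1, so H_0 ≅ Z.
  H_1: rank ker ∂_1 − rank ∂_2 = (9 − 4) − 5 = 0, and the invariant factors of ∂_2 are all 1, so H_1 ≅ 0.
  H_2: rank ker ∂_2 − rank ∂_3 = (6 − 5) − 0 = 1, and there is no ∂_3, so H_2 ≅ Z.

(K is a triangulation of the 2-sphere S^2.)

H_0 = Z,  H_1 = 0,  H_2 = Z.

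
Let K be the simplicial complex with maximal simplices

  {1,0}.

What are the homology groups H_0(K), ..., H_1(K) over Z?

Fix the vertex order 0 < 1 and write every simplex with vertices in increasing order. Then dim K = 1 and the simplices of K are:

  0-simplices (2): [0], [1]
  1-simplices (1): [0,1]

so the chain groups are C_0 ≅ Z^2, C_1 ≅ Z^1.

Boundary ∂_1: C_1 → C_0 sends each edge [p,q] (with p < q) to q − p.
The resulting 2×1 matrix has rank 1, and its Smith normal form has invariant factors (1).

Reading off H_k = ker ∂_k / im ∂_{k+1}:

  H_0: rank C_0 − rank ∂_1 = 2 − 1 = 1, and the invariant factors of ∂_1 are all 1, so H_0 ≅ Z.
  H_1: rank ker ∂_1 − rank ∂_2 = (1 − 1) − 0 = 0, and there is no ∂_2, so H_1 ≅ 0.

H_0 ≅ Z,  H_1 = 0.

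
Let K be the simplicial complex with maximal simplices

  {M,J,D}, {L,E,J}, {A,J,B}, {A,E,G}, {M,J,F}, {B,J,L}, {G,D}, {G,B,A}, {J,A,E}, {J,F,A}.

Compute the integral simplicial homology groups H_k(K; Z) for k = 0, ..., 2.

We work with the vertex ordering A < B < D < E < F < G < J < L < M. The simplices of K, each written with vertices in increasing order, are:

  0-simplices (9): A, B, D, E, F, G, J, L, M
  1-simplices (18): AB, AE, AF, AG, AJ, BG, BJ, BL, DG, DJ, DM, EG, EJ, EL, FJ, FM, JL, JM
  2-simplices (9): ABG, ABJ, AEG, AEJ, AFJ, BJL, DJM, EJL, FJM

so the chain groups are C_0 ≅ Z^9, C_1 ≅ Z^18, C_2 ≅ Z^9.

∂_1: C_1 → C_0 maps an edge to its endpoints' difference, ∂[p,q] = q − p. For instance
  ∂JL = L − J.
As a 9×18 matrix over Z this has rank 8, with invariant factors (1,1,1,1,1,1,1,1).

∂_2: C_2 → C_1 sends each 2-simplex [p,q,r] to [q,r] − [p,r] + [p,q]. For instance
  ∂AEJ = EJ − AJ + AE,
  ∂ABG = BG − AG + AB.
This gives a 18×9 integer matrix of rank 9; reducing to Smith normal form yields diagonal entries (1,1,1,1,1,1,1,1,1).

From H_k ≅ ker(∂_k) / im(∂_{k+1}) we obtain:

  H_0: rank C_0 − rank ∂_1 = 9 − 8 = 1, and the invariant factors of ∂_1 are all 1, so H_0 = Z.
  H_1: rank ker ∂_1 − rank ∂_2 = (18 − 8) − 9 = 1, and the invariant factors of ∂_2 are all 1, so H_1 = Z.
  H_2: rank ker ∂_2 − rank ∂_3 = (9 − 9) − 0 = 0, and there is no ∂_3, so H_2 = 0.

As a check, the Euler characteristic is 9 − 18 + 9 = 0, which agrees with 1 − 1 + 0 = 0.

H_0 ≅ Z,  H_1 ≅ Z,  H_2 = 0.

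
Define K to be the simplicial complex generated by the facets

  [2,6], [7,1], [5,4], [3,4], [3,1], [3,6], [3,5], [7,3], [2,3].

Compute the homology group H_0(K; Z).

We work with the vertex ordering 1 < 2 < 3 < 4 < 5 < 6 < 7. The simplices of K, each written with vertices in increasing order, are:

  0-simplices (7): [1], [2], [3], [4], [5], [6], [7]
  1-simplices (9): [1,3], [1,7], [2,3], [2,6], [3,4], [3,5], [3,6], [3,7], [4,5]

so the chain groups are C_0 ≅ Z^7, C_1 ≅ Z^9.

Boundary ∂_1: C_1 → C_0 sends each edge [p,q] (with p < q) to q − p.
The 7×9 boundary matrix has rank 6 and Smith normal form diag(1,1,1,1,1,1).

Now H_k = ker ∂_k / im ∂_{k+1}, so:

  H_0: rank C_0 − rank ∂_1 = 7 − 6 = 1, and the invariant factors of ∂_1 are all 1, so H_0 = Z.

(K is a triangulation of a wedge of 3 circles.)

H_0 = Z.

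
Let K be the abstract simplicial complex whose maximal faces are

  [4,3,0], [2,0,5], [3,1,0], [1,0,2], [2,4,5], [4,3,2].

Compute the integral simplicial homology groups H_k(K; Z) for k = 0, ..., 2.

Order the vertices as 0 < 1 < 2 < 3 < 4 < 5. Listing each simplex with vertices in this order, K has dimension 2 with simplices:

  0-simplices (6): [0], [1], [2], [3], [4], [5]
  1-simplices (12): [0,1], [0,2], [0,3], [0,4], [0,5], [1,2], [1,3], [2,3], [2,4], [2,5], [3,4], [4,5]
  2-simplices (6): [0,1,2], [0,1,3], [0,2,5], [0,3,4], [2,3,4], [2,4,5]

giving chain groups C_0 ≅ Z^6, C_1 ≅ Z^12, C_2 ≅ Z^6.

The boundary map ∂_1: C_1 → C_0 maps an edge to its endpoints' difference, ∂[p,q] = q − p.
This gives a 6×12 integer matrix of rank 5; reducing to Smith normal form yields diagonal entries (1,1,1,1,1).

The boundary map ∂_2: C_2 → C_1 acts by ∂[p,q,r] = [q,r] − [p,r] + [p,q]. For instance
  ∂[0,1,2] = [1,2] − [0,2] + [0,1],
  ∂[0,1,3] = [1,3] − [0,3] + [0,1].
This gives a 12×6 integer matrix of rank 6; reducing to Smith normal form yields diagonal entries (1,1,1,1,1,1).

From H_k ≅ ker(∂_k) / im(∂_{k+1}) we obtain:

  H_0: rank C_0 − rank ∂_1 = 6 − 5 = 1, and the invariant factors of ∂_1 are all 1, so H_0 ≅ Z.
  H_1: rank ker ∂_1 − rank ∂_2 = (12 − 5) − 6 = 1, and the invariant factors of ∂_2 are all 1, so H_1 ≅ Z.
  H_2: rank ker ∂_2 − rank ∂_3 = (6 − 6) − 0 = 0, and there is no ∂_3, so H_2 ≅ 0.

H_0 = Z,  H_1 = Z,  H_2 = 0.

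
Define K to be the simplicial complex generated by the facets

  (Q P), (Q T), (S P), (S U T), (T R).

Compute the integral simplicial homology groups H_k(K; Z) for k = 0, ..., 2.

Order the vertices as P < Q < R < S < T < U. Listing each simplex with vertices in this order, K has dimension 2 with simplices:

  0-simplices (6): P, Q, R, S, T, U
  1-simplices (7): PQ, PS, QT, RT, ST, SU, TU
  2-simplices (1): STU

Hence C_0 ≅ Z^6, C_1 ≅ Z^7, C_2 ≅ Z^1.

Boundary ∂_1: C_1 → C_0 maps an edge to its endpoints' difference, ∂[p,q] = q − p.
The resulting 6×7 matrix has rank 5, and its Smith normal form has invariant factors (1,1,1,1,1).

The boundary map ∂_2: C_2 → C_1 acts by ∂[p,q,r] = [q,r] − [p,r] + [p,q]. For instance
  ∂STU = TU − SU + ST.
This gives a 7×1 integer matrix of rank 1; reducing to Smith normal form yields diagonal entries (1).

Computing H_k = (kernel of ∂_k) / (image of ∂_{k+1}):

  H_0: rank C_0 − rank ∂_1 = 6 − 5 = 1, and the invariant factors of ∂_1 are all 1, so H_0 ≅ Z.
  H_1: rank ker ∂_1 − rank ∂_2 = (7 − 5) − 1 = 1, and the invariant factors of ∂_2 are all 1, so H_1 ≅ Z.
  H_2: rank ker ∂_2 − rank ∂_3 = (1 − 1) − 0 = 0, and there is no ∂_3, so H_2 ≅ 0.

H_0 ≅ Z,  H_1 ≅ Z,  H_2 = 0.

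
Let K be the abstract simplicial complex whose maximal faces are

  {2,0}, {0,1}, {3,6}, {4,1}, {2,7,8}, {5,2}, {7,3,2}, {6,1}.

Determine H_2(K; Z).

Fix the vertex order 0 < 1 < 2 < 3 < 4 < 5 < 6 < 7 < 8 and write every simplex with vertices in increasing order. Then dim K = 2 and the simplices of K are:

  0-simplices (9): [0], [1], [2], [3], [4], [5], [6], [7], [8]
  1-simplices (11): [0,1], [0,2], [1,4], [1,6], [2,3], [2,5], [2,7], [2,8], [3,6], [3,7], [7,8]
  2-simplices (2): [2,3,7], [2,7,8]

Hence C_0 ≅ Z^9, C_1 ≅ Z^11, C_2 ≅ Z^2.

The boundary map ∂_1: C_1 → C_0 is given by ∂[p,q] = [q] − [p].
As a 9×11 matrix over Z this has rank 8, with invariant factors (1,1,1,1,1,1,1,1).

Boundary ∂_2: C_2 → C_1 maps a triangle to the signed sum of its edges. For instance
  ∂[2,3,7] = [3,7] − [2,7] + [2,3],
  ∂[2,7,8] = [7,8] − [2,8] + [2,7].
As a 11×2 matrix over Z this has rank 2, with invariant factors (1,1).

From H_k ≅ ker(∂_k) / im(∂_{k+1}) we obtain:

  H_2: rank ker ∂_2 − rank ∂_3 = (2 − 2) − 0 = 0, and there is no ∂_3, so H_2 = 0.

H_2 = 0.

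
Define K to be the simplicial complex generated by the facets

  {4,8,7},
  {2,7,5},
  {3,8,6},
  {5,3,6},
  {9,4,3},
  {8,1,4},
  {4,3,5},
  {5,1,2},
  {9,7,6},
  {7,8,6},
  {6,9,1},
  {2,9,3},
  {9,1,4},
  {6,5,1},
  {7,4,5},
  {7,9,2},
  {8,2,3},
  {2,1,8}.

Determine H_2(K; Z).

Order the vertices as 1 < 2 < 3 < 4 < 5 < 6 < 7 < 8 < 9. Listing each simplex with vertices in this order, K has dimension 2 with simplices:

  0-simplices (9): [1], [2], [3], [4], [5], [6], [7], [8], [9]
  1-simplices (27): (27 of them)
  2-simplices (18): [1,2,5], [1,2,8], [1,4,8], [1,4,9], [1,5,6], [1,6,9], [2,3,8], [2,3,9], [2,5,7], [2,7,9], [3,4,5], [3,4,9], [3,5,6], [3,6,8], [4,5,7], [4,7,8], [6,7,8], [6,7,9]

giving chain groups C_0 ≅ Z^9, C_1 ≅ Z^27, C_2 ≅ Z^18.

∂_1: C_1 → C_0 maps an edge to its endpoints' difference, ∂[p,q] = q − p.
The 9×27 boundary matrix has rank 8 and Smith normal form diag(1,1,1,1,1,1,1,1).

The boundary map ∂_2: C_2 → C_1 maps a triangle to the signed sum of its edges. For instance
  ∂[1,2,5] = [2,5] − [1,5] + [1,2],
  ∂[6,7,9] = [7,9] − [6,9] + [6,7].
The 27×18 boundary matrix has rank 17 and Smith normal form diag(1,1,1,1,1,1,1,1,1,1,1,1,1,1,1,1,1).

Computing H_k = (kernel of ∂_k) / (image of ∂_{k+1}):

  H_2: rank ker ∂_2 − rank ∂_3 = (18 − 17) − 0 = 1, and there is no ∂_3, so H_2 ≅ Z.

H_2 = Z.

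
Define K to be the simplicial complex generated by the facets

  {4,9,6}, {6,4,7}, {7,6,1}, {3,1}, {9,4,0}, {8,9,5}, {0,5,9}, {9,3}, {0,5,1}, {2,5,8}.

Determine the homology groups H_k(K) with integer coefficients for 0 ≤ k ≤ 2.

H_0 ≅ Z,  H_1 ≅ Z^2,  H_2 = 0.

Fix the vertex order 0 < 1 < 2 < 3 < 4 < 5 < 6 < 7 < 8 < 9 and write every simplex with vertices in increasing order. Then dim K = 2 and the simplices of K are:

  0-simplices (10): [0], [1], [2], [3], [4], [5], [6], [7], [8], [9]
  1-simplices (19): [0,1], [0,4], [0,5], [0,9], [1,3], [1,5], [1,6], [1,7], [2,5], [2,8], [3,9], [4,6], [4,7], [4,9], [5,8], [5,9], [6,7], [6,9], [8,9]
  2-simplices (8): [0,1,5], [0,4,9], [0,5,9], [1,6,7], [2,5,8], [4,6,7], [4,6,9], [5,8,9]

so the chain groups are C_0 ≅ Z^10, C_1 ≅ Z^19, C_2 ≅ Z^8.

The boundary map ∂_1: C_1 → C_0 maps an edge to its endpoints' difference, ∂[p,q] = q − p. For instance
  ∂[3,9] = [9] − [3].
As a 10×19 matrix over Z this has rank 9, with invariant factors (1,1,1,1,1,1,1,1,1).

Boundary ∂_2: C_2 → C_1 acts by ∂[p,q,r] = [q,r] − [p,r] + [p,q]. For instance
  ∂[0,4,9] = [4,9] − [0,9] + [0,4],
  ∂[1,6,7] = [6,7] − [1,7] + [1,6].
The resulting 19×8 matrix has rank 8, and its Smith normal form has invariant factors (1,1,1,1,1,1,1,1).

Reading off H_k = ker ∂_k / im ∂_{k+1}:

  H_0: rank C_0 − rank ∂_1 = 10 − 9 = 1, and the invariant factors of ∂_1 are all 1, so H_0 = Z.
  H_1: rank ker ∂_1 − rank ∂_2 = (19 − 9) − 8 = 2, and the invariant factors of ∂_2 are all 1, so H_1 = Z^2.
  H_2: rank ker ∂_2 − rank ∂_3 = (8 − 8) − 0 = 0, and there is no ∂_3, so H_2 = 0.

As a check, the Euler characteristic is 10 − 19 + 8 = -1, which agrees with 1 − 2 + 0 = -1.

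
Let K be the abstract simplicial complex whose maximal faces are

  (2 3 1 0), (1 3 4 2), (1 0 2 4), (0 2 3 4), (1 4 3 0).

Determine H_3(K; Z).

H_3 = Z.

We work with the vertex ordering 0 < 1 < 2 < 3 < 4. The simplices of K, each written with vertices in increasing order, are:

  0-simplices (5): [0], [1], [2], [3], [4]
  1-simplices (10): [0,1], [0,2], [0,3], [0,4], [1,2], [1,3], [1,4], [2,3], [2,4], [3,4]
  2-simplices (10): [0,1,2], [0,1,3], [0,1,4], [0,2,3], [0,2,4], [0,3,4], [1,2,3], [1,2,4], [1,3,4], [2,3,4]
  3-simplices (5): [0,1,2,3], [0,1,2,4], [0,1,3,4], [0,2,3,4], [1,2,3,4]

so the chain groups are C_0 ≅ Z^5, C_1 ≅ Z^10, C_2 ≅ Z^10, C_3 ≅ Z^5.

The boundary map ∂_1: C_1 → C_0 is given by ∂[p,q] = [q] − [p]. For instance
  ∂[0,4] = [4] − [0].
As a 5×10 matrix over Z this has rank 4, with invariant factors (1,1,1,1).

The boundary map ∂_2: C_2 → C_1 maps a triangle to the signed sum of its edges. For instance
  ∂[1,2,3] = [2,3] − [1,3] + [1,2],
  ∂[0,2,3] = [2,3] − [0,3] + [0,2].
The resulting 10×10 matrix has rank 6, and its Smith normal form has invariant factors (1,1,1,1,1,1).

Boundary ∂_3: C_3 → C_2 sends each 3-simplex σ to the alternating sum Σ_i (−1)^i (σ with its i-th vertex removed). For instance
  ∂[0,2,3,4] = [2,3,4] − [0,3,4] + [0,2,4] − [0,2,3],
  ∂[0,1,2,3] = [1,2,3] − [0,2,3] + [0,1,3] − [0,1,2].
The resulting 10×5 matrix has rank 4, and its Smith normal form has invariant factors (1,1,1,1).

From H_k ≅ ker(∂_k) / im(∂_{k+1}) we obtain:

  H_3: rank ker ∂_3 − rank ∂_4 = (5 − 4) − 0 = 1, and there is no ∂_4, so H_3 = Z.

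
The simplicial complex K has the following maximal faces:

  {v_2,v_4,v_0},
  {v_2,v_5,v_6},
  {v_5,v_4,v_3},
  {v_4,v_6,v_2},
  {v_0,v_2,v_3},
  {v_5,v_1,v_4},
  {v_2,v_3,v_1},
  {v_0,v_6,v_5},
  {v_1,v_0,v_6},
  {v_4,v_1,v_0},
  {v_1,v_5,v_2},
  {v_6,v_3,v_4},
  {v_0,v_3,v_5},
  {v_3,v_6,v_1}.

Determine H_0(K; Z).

H_0 = Z.

Order the vertices as v_0 < v_1 < v_2 < v_3 < v_4 < v_5 < v_6. Listing each simplex with vertices in this order, K has dimension 2 with simplices:

  0-simplices (7): [v_0], [v_1], [v_2], [v_3], [v_4], [v_5], [v_6]
  1-simplices (21): (21 of them)
  2-simplices (14): (14 of them)

Hence C_0 ≅ Z^7, C_1 ≅ Z^21, C_2 ≅ Z^14.

∂_1: C_1 → C_0 is given by ∂[p,q] = [q] − [p].
This gives a 7×21 integer matrix of rank 6; reducing to Smith normal form yields diagonal entries (1,1,1,1,1,1).

The boundary map ∂_2: C_2 → C_1 maps a triangle to the signed sum of its edges. For instance
  ∂[v_0,v_1,v_6] = [v_1,v_6] − [v_0,v_6] + [v_0,v_1],
  ∂[v_1,v_2,v_5] = [v_2,v_5] − [v_1,v_5] + [v_1,v_2].
This gives a 21×14 integer matrix of rank 13; reducing to Smith normal form yields diagonal entries (1,1,1,1,1,1,1,1,1,1,1,1,1).

Reading off H_k = ker ∂_k / im ∂_{k+1}:

  H_0: rank C_0 − rank ∂_1 = 7 − 6 = 1, and the invariant factors of ∂_1 are all 1, so H_0 = Z.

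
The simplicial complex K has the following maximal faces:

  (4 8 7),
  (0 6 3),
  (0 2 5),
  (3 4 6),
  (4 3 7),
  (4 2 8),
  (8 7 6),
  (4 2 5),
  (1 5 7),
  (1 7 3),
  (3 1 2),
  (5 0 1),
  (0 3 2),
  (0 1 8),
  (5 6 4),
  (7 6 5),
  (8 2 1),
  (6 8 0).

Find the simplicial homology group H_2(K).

H_2 ≅ 0.

Take the total order 0 < 1 < 2 < 3 < 4 < 5 < 6 < 7 < 8 on the vertex set. Then K (dimension 2) consists of the simplices:

  0-simplices (9): [0], [1], [2], [3], [4], [5], [6], [7], [8]
  1-simplices (27): (27 of them)
  2-simplices (18): [0,1,5], [0,1,8], [0,2,3], [0,2,5], [0,3,6], [0,6,8], [1,2,3], [1,2,8], [1,3,7], [1,5,7], [2,4,5], [2,4,8], [3,4,6], [3,4,7], [4,5,6], [4,7,8], [5,6,7], [6,7,8]

giving chain groups C_0 ≅ Z^9, C_1 ≅ Z^27, C_2 ≅ Z^18.

The boundary map ∂_1: C_1 → C_0 maps an edge to its endpoints' difference, ∂[p,q] = q − p.
This gives a 9×27 integer matrix of rank 8; reducing to Smith normal form yields diagonal entries (1,1,1,1,1,1,1,1).

∂_2: C_2 → C_1 sends each 2-simplex [p,q,r] to [q,r] − [p,r] + [p,q]. For instance
  ∂[1,2,8] = [2,8] − [1,8] + [1,2],
  ∂[0,1,5] = [1,5] − [0,5] + [0,1].
As a 27×18 matrix over Z this has rank 18, with invariant factors (1,1,1,1,1,1,1,1,1,1,1,1,1,1,1,1,1,2).

Now H_k = ker ∂_k / im ∂_{k+1}, so:

  H_2: rank ker ∂_2 − rank ∂_3 = (18 − 18) − 0 = 0, and there is no ∂_3, so H_2 ≅ 0.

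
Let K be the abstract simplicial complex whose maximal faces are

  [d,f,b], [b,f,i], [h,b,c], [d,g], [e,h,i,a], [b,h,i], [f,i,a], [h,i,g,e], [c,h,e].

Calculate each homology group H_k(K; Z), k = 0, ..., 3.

H_0 ≅ Z,  H_1 ≅ Z,  H_2 = 0,  H_3 = 0.

Take the total order a < b < c < d < e < f < g < h < i on the vertex set. Then K (dimension 3) consists of the simplices:

  0-simplices (9): a, b, c, d, e, f, g, h, i
  1-simplices (20): ae, af, ah, ai, bc, bd, bf, bh, bi, ce, ch, df, dg, eg, eh, ei, fi, gh, gi, hi
  2-simplices (13): aeh, aei, afi, ahi, bch, bdf, bfi, bhi, ceh, egh, egi, ehi, ghi
  3-simplices (2): aehi, eghi

so the chain groups are C_0 ≅ Z^9, C_1 ≅ Z^20, C_2 ≅ Z^13, C_3 ≅ Z^2.

Boundary ∂_1: C_1 → C_0 is given by ∂[p,q] = [q] − [p].
The resulting 9×20 matrix has rank 8, and its Smith normal form has invariant factors (1,1,1,1,1,1,1,1).

∂_2: C_2 → C_1 acts by ∂[p,q,r] = [q,r] − [p,r] + [p,q]. For instance
  ∂aeh = eh − ah + ae,
  ∂ceh = eh − ch + ce.
The resulting 20×13 matrix has rank 11, and its Smith normal form has invariant factors (1,1,1,1,1,1,1,1,1,1,1).

Boundary ∂_3: C_3 → C_2 sends each 3-simplex σ to the alternating sum Σ_i (−1)^i (σ with its i-th vertex removed). For instance
  ∂aehi = ehi − ahi + aei − aeh,
  ∂eghi = ghi − ehi + egi − egh.
As a 13×2 matrix over Z this has rank 2, with invariant factors (1,1).

From H_k ≅ ker(∂_k) / im(∂_{k+1}) we obtain:

  H_0: rank C_0 − rank ∂_1 = 9 − 8 = 1, and the invariant factors of ∂_1 are all 1, so H_0 = Z.
  H_1: rank ker ∂_1 − rank ∂_2 = (20 − 8) − 11 = 1, and the invariant factors of ∂_2 are all 1, so H_1 = Z.
  H_2: rank ker ∂_2 − rank ∂_3 = (13 − 11) − 2 = 0, and the invariant factors of ∂_3 are all 1, so H_2 = 0.
  H_3: rank ker ∂_3 − rank ∂_4 = (2 − 2) − 0 = 0, and there is no ∂_4, so H_3 = 0.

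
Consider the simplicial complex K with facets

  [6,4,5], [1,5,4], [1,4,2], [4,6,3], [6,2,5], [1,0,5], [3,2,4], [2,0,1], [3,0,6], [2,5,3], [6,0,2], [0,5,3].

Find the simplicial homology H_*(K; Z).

H_0 ≅ Z,  H_1 ≅ Z/2Z,  H_2 = 0.

Fix the vertex order 0 < 1 < 2 < 3 < 4 < 5 < 6 and write every simplex with vertices in increasing order. Then dim K = 2 and the simplices of K are:

  0-simplices (7): [0], [1], [2], [3], [4], [5], [6]
  1-simplices (18): [0,1], [0,2], [0,3], [0,5], [0,6], [1,2], [1,4], [1,5], [2,3], [2,4], [2,5], [2,6], [3,4], [3,5], [3,6], [4,5], [4,6], [5,6]
  2-simplices (12): [0,1,2], [0,1,5], [0,2,6], [0,3,5], [0,3,6], [1,2,4], [1,4,5], [2,3,4], [2,3,5], [2,5,6], [3,4,6], [4,5,6]

Hence C_0 ≅ Z^7, C_1 ≅ Z^18, C_2 ≅ Z^12.

The boundary map ∂_1: C_1 → C_0 maps an edge to its endpoints' difference, ∂[p,q] = q − p.
The 7×18 boundary matrix has rank 6 and Smith normal form diag(1,1,1,1,1,1).

Boundary ∂_2: C_2 → C_1 sends each 2-simplex [p,q,r] to [q,r] − [p,r] + [p,q]. For instance
  ∂[1,4,5] = [4,5] − [1,5] + [1,4],
  ∂[4,5,6] = [5,6] − [4,6] + [4,5].
This gives a 18×12 integer matrix of rank 12; reducing to Smith normal form yields diagonal entries (1,1,1,1,1,1,1,1,1,1,1,2).

Now H_k = ker ∂_k / im ∂_{k+1}, so:

  H_0: rank C_0 − rank ∂_1 = 7 − 6 = 1, and the invariant factors of ∂_1 are all 1, so H_0 ≅ Z.
  H_1: rank ker ∂_1 − rank ∂_2 = (18 − 6) − 12 = 0, and ∂_2 has invariant factor 2 > 1, so H_1 ≅ Z/2Z.
  H_2: rank ker ∂_2 − rank ∂_3 = (12 − 12) − 0 = 0, and there is no ∂_3, so H_2 ≅ 0.

As a check, the Euler characteristic is 7 − 18 + 12 = 1, which agrees with 1 − 0 + 0 = 1.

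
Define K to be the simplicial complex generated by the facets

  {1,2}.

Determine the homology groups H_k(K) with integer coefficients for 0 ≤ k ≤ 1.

Fix the vertex order 1 < 2 and write every simplex with vertices in increasing order. Then dim K = 1 and the simplices of K are:

  0-simplices (2): [1], [2]
  1-simplices (1): [1,2]

so the chain groups are C_0 ≅ Z^2, C_1 ≅ Z^1.

Boundary ∂_1: C_1 → C_0 sends each edge [p,q] (with p < q) to q − p.
The 2×1 boundary matrix has rank 1 and Smith normal form diag(1).

Now H_k = ker ∂_k / im ∂_{k+1}, so:

  H_0: rank C_0 − rank ∂_1 = 2 − 1 = 1, and the invariant factors of ∂_1 are all 1, so H_0 ≅ Z.
  H_1: rank ker ∂_1 − rank ∂_2 = (1 − 1) − 0 = 0, and there is no ∂_2, so H_1 ≅ 0.

As a check, the Euler characteristic is 2 − 1 = 1, which agrees with 1 − 0 = 1.

H_0 = Z,  H_1 = 0.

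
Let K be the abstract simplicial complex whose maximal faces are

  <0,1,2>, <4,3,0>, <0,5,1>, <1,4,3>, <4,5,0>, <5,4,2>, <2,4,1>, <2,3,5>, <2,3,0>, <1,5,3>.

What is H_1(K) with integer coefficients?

H_1 ≅ Z/2.

We work with the vertex ordering 0 < 1 < 2 < 3 < 4 < 5. The simplices of K, each written with vertices in increasing order, are:

  0-simplices (6): [0], [1], [2], [3], [4], [5]
  1-simplices (15): [0,1], [0,2], [0,3], [0,4], [0,5], [1,2], [1,3], [1,4], [1,5], [2,3], [2,4], [2,5], [3,4], [3,5], [4,5]
  2-simplices (10): [0,1,2], [0,1,5], [0,2,3], [0,3,4], [0,4,5], [1,2,4], [1,3,4], [1,3,5], [2,3,5], [2,4,5]

Hence C_0 ≅ Z^6, C_1 ≅ Z^15, C_2 ≅ Z^10.

∂_1: C_1 → C_0 is given by ∂[p,q] = [q] − [p]. For instance
  ∂[0,5] = [5] − [0].
The resulting 6×15 matrix has rank 5, and its Smith normal form has invariant factors (1,1,1,1,1).

∂_2: C_2 → C_1 maps a triangle to the signed sum of its edges. For instance
  ∂[0,4,5] = [4,5] − [0,5] + [0,4],
  ∂[0,1,5] = [1,5] − [0,5] + [0,1].
The 15×10 boundary matrix has rank 10 and Smith normal form diag(1,1,1,1,1,1,1,1,1,2).

Reading off H_k = ker ∂_k / im ∂_{k+1}:

  H_1: rank ker ∂_1 − rank ∂_2 = (15 − 5) − 10 = 0, and ∂_2 has invariant factor 2 > 1, so H_1 ≅ Z/2.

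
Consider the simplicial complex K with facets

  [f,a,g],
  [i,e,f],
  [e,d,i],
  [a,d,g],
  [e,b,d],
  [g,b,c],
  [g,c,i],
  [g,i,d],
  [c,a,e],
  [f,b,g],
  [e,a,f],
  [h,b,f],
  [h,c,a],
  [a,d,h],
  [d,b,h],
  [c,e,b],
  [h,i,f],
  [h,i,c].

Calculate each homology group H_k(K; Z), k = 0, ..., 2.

H_0 = Z,  H_1 = Z^2,  H_2 = Z.

Order the vertices as a < b < c < d < e < f < g < h < i. Listing each simplex with vertices in this order, K has dimension 2 with simplices:

  0-simplices (9): a, b, c, d, e, f, g, h, i
  1-simplices (27): ac, ad, ae, af, ag, ah, bc, bd, be, bf, bg, bh, ce, cg, ch, ci, de, dg, dh, di, ef, ei, fg, fh, fi, gi, hi
  2-simplices (18): ace, ach, adg, adh, aef, afg, bce, bcg, bde, bdh, bfg, bfh, cgi, chi, dei, dgi, efi, fhi

so the chain groups are C_0 ≅ Z^9, C_1 ≅ Z^27, C_2 ≅ Z^18.

The boundary map ∂_1: C_1 → C_0 is given by ∂[p,q] = [q] − [p].
This gives a 9×27 integer matrix of rank 8; reducing to Smith normal form yields diagonal entries (1,1,1,1,1,1,1,1).

The boundary map ∂_2: C_2 → C_1 acts by ∂[p,q,r] = [q,r] − [p,r] + [p,q]. For instance
  ∂aef = ef − af + ae,
  ∂bfh = fh − bh + bf.
As a 27×18 matrix over Z this has rank 17, with invariant factors (1,1,1,1,1,1,1,1,1,1,1,1,1,1,1,1,1).

Now H_k = ker ∂_k / im ∂_{k+1}, so:

  H_0: rank C_0 − rank ∂_1 = 9 − 8 = 1, and the invariant factors of ∂_1 are all 1, so H_0 ≅ Z.
  H_1: rank ker ∂_1 − rank ∂_2 = (27 − 8) − 17 = 2, and the invariant factors of ∂_2 are all 1, so H_1 ≅ Z^2.
  H_2: rank ker ∂_2 − rank ∂_3 = (18 − 17) − 0 = 1, and there is no ∂_3, so H_2 ≅ Z.

As a check, the Euler characteristic is 9 − 27 + 18 = 0, which agrees with 1 − 2 + 1 = 0.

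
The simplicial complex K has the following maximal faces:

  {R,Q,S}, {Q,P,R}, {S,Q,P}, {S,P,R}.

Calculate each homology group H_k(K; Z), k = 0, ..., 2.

Take the total order P < Q < R < S on the vertex set. Then K (dimension 2) consists of the simplices:

  0-simplices (4): P, Q, R, S
  1-simplices (6): PQ, PR, PS, QR, QS, RS
  2-simplices (4): PQR, PQS, PRS, QRS

giving chain groups C_0 ≅ Z^4, C_1 ≅ Z^6, C_2 ≅ Z^4.

∂_1: C_1 → C_0 sends each edge [p,q] (with p < q) to q − p. For instance
  ∂PS = S − P.
The resulting 4×6 matrix has rank 3, and its Smith normal form has invariant factors (1,1,1).

Boundary ∂_2: C_2 → C_1 sends each 2-simplex [p,q,r] to [q,r] − [p,r] + [p,q]. For instance
  ∂PRS = RS − PS + PR,
  ∂PQS = QS − PS + PQ.
This gives a 6×4 integer matrix of rank 3; reducing to Smith normal form yields diagonal entries (1,1,1).

From H_k ≅ ker(∂_k) / im(∂_{k+1}) we obtain:

  H_0: rank C_0 − rank ∂_1 = 4 − 3 = 1, and the invariant factors of ∂_1 are all 1, so H_0 ≅ Z.
  H_1: rank ker ∂_1 − rank ∂_2 = (6 − 3) − 3 = 0, and the invariant factors of ∂_2 are all 1, so H_1 ≅ 0.
  H_2: rank ker ∂_2 − rank ∂_3 = (4 − 3) − 0 = 1, and there is no ∂_3, so H_2 ≅ Z.

As a check, the Euler characteristic is 4 − 6 + 4 = 2, which agrees with 1 − 0 + 1 = 2.
(K is a triangulation of the 2-sphere S^2.)

H_0 = Z,  H_1 = 0,  H_2 = Z.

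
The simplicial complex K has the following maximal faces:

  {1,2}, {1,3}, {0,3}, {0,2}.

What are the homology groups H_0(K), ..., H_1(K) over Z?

We work with the vertex ordering 0 < 1 < 2 < 3. The simplices of K, each written with vertices in increasing order, are:

  0-simplices (4): [0], [1], [2], [3]
  1-simplices (4): [0,2], [0,3], [1,2], [1,3]

Hence C_0 ≅ Z^4, C_1 ≅ Z^4.

∂_1: C_1 → C_0 sends each edge [p,q] (with p < q) to q − p. For instance
  ∂[0,3] = [3] − [0].
This gives a 4×4 integer matrix of rank 3; reducing to Smith normal form yields diagonal entries (1,1,1).

Reading off H_k = ker ∂_k / im ∂_{k+1}:

  H_0: rank C_0 − rank ∂_1 = 4 − 3 = 1, and the invariant factors of ∂_1 are all 1, so H_0 ≅ Z.
  H_1: rank ker ∂_1 − rank ∂_2 = (4 − 3) − 0 = 1, and there is no ∂_2, so H_1 ≅ Z.

As a check, the Euler characteristic is 4 − 4 = 0, which agrees with 1 − 1 = 0.

H_0 ≅ Z,  H_1 ≅ Z.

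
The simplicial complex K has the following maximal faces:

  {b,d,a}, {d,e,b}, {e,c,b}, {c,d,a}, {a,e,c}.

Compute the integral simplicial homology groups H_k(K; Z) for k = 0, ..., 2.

Order the vertices as a < b < c < d < e. Listing each simplex with vertices in this order, K has dimension 2 with simplices:

  0-simplices (5): a, b, c, d, e
  1-simplices (10): ab, ac, ad, ae, bc, bd, be, cd, ce, de
  2-simplices (5): abd, acd, ace, bce, bde

Hence C_0 ≅ Z^5, C_1 ≅ Z^10, C_2 ≅ Z^5.

The boundary map ∂_1: C_1 → C_0 is given by ∂[p,q] = [q] − [p].
The 5×10 boundary matrix has rank 4 and Smith normal form diag(1,1,1,1).

∂_2: C_2 → C_1 maps a triangle to the signed sum of its edges. For instance
  ∂abd = bd − ad + ab,
  ∂acd = cd − ad + ac.
As a 10×5 matrix over Z this has rank 5, with invariant factors (1,1,1,1,1).

Reading off H_k = ker ∂_k / im ∂_{k+1}:

  H_0: rank C_0 − rank ∂_1 = 5 − 4 = 1, and the invariant factors of ∂_1 are all 1, so H_0 ≅ Z.
  H_1: rank ker ∂_1 − rank ∂_2 = (10 − 4) − 5 = 1, and the invariant factors of ∂_2 are all 1, so H_1 ≅ Z.
  H_2: rank ker ∂_2 − rank ∂_3 = (5 − 5) − 0 = 0, and there is no ∂_3, so H_2 ≅ 0.

(K is a triangulation of the Möbius band.)

H_0 ≅ Z,  H_1 ≅ Z,  H_2 = 0.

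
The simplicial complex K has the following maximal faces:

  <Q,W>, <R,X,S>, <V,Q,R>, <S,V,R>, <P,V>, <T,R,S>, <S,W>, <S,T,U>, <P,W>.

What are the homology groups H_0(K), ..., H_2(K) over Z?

H_0 = Z,  H_1 = Z^2,  H_2 = 0.

Order the vertices as P < Q < R < S < T < U < V < W < X. Listing each simplex with vertices in this order, K has dimension 2 with simplices:

  0-simplices (9): P, Q, R, S, T, U, V, W, X
  1-simplices (15): PV, PW, QR, QV, QW, RS, RT, RV, RX, ST, SU, SV, SW, SX, TU
  2-simplices (5): QRV, RST, RSV, RSX, STU

so the chain groups are C_0 ≅ Z^9, C_1 ≅ Z^15, C_2 ≅ Z^5.

The boundary map ∂_1: C_1 → C_0 sends each edge [p,q] (with p < q) to q − p.
As a 9×15 matrix over Z this has rank 8, with invariant factors (1,1,1,1,1,1,1,1).

∂_2: C_2 → C_1 maps a triangle to the signed sum of its edges. For instance
  ∂RST = ST − RT + RS,
  ∂QRV = RV − QV + QR.
This gives a 15×5 integer matrix of rank 5; reducing to Smith normal form yields diagonal entries (1,1,1,1,1).

Computing H_k = (kernel of ∂_k) / (image of ∂_{k+1}):

  H_0: rank C_0 − rank ∂_1 = 9 − 8 = 1, and the invariant factors of ∂_1 are all 1, so H_0 ≅ Z.
  H_1: rank ker ∂_1 − rank ∂_2 = (15 − 8) − 5 = 2, and the invariant factors of ∂_2 are all 1, so H_1 ≅ Z^2.
  H_2: rank ker ∂_2 − rank ∂_3 = (5 − 5) − 0 = 0, and there is no ∂_3, so H_2 ≅ 0.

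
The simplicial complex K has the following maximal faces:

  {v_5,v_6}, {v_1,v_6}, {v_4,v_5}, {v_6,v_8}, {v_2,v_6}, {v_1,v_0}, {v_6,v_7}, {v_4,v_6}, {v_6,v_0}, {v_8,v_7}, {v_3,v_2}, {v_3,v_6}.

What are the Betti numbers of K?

b_0 = 1, b_1 = 4.

Order the vertices as v_0 < v_1 < v_2 < v_3 < v_4 < v_5 < v_6 < v_7 < v_8. Listing each simplex with vertices in this order, K has dimension 1 with simplices:

  0-simplices (9): [v_0], [v_1], [v_2], [v_3], [v_4], [v_5], [v_6], [v_7], [v_8]
  1-simplices (12): [v_0,v_1], [v_0,v_6], [v_1,v_6], [v_2,v_3], [v_2,v_6], [v_3,v_6], [v_4,v_5], [v_4,v_6], [v_5,v_6], [v_6,v_7], [v_6,v_8], [v_7,v_8]

so the chain groups are C_0 ≅ Z^9, C_1 ≅ Z^12.

∂_1: C_1 → C_0 sends each edge [p,q] (with p < q) to q − p.
The 9×12 boundary matrix has rank 8 and Smith normal form diag(1,1,1,1,1,1,1,1).

From H_k ≅ ker(∂_k) / im(∂_{k+1}) we obtain:

  H_0: rank C_0 − rank ∂_1 = 9 − 8 = 1, and the invariant factors of ∂_1 are all 1, so H_0 ≅ Z.
  H_1: rank ker ∂_1 − rank ∂_2 = (12 − 8) − 0 = 4, and there is no ∂_2, so H_1 ≅ Z^4.

As a check, the Euler characteristic is 9 − 12 = -3, which agrees with 1 − 4 = -3.

Hence the Betti numbers are b_0 = 1, b_1 = 4.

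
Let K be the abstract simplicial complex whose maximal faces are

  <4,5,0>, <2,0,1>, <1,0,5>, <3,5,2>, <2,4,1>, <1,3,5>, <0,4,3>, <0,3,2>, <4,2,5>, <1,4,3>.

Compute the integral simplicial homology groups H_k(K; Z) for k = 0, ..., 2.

H_0 = Z,  H_1 = Z_2,  H_2 = 0.

Fix the vertex order 0 < 1 < 2 < 3 < 4 < 5 and write every simplex with vertices in increasing order. Then dim K = 2 and the simplices of K are:

  0-simplices (6): [0], [1], [2], [3], [4], [5]
  1-simplices (15): [0,1], [0,2], [0,3], [0,4], [0,5], [1,2], [1,3], [1,4], [1,5], [2,3], [2,4], [2,5], [3,4], [3,5], [4,5]
  2-simplices (10): [0,1,2], [0,1,5], [0,2,3], [0,3,4], [0,4,5], [1,2,4], [1,3,4], [1,3,5], [2,3,5], [2,4,5]

giving chain groups C_0 ≅ Z^6, C_1 ≅ Z^15, C_2 ≅ Z^10.

The boundary map ∂_1: C_1 → C_0 maps an edge to its endpoints' difference, ∂[p,q] = q − p.
As a 6×15 matrix over Z this has rank 5, with invariant factors (1,1,1,1,1).

Boundary ∂_2: C_2 → C_1 acts by ∂[p,q,r] = [q,r] − [p,r] + [p,q]. For instance
  ∂[0,4,5] = [4,5] − [0,5] + [0,4],
  ∂[0,3,4] = [3,4] − [0,4] + [0,3].
This gives a 15×10 integer matrix of rank 10; reducing to Smith normal form yields diagonal entries (1,1,1,1,1,1,1,1,1,2).

Computing H_k = (kernel of ∂_k) / (image of ∂_{k+1}):

  H_0: rank C_0 − rank ∂_1 = 6 − 5 = 1, and the invariant factors of ∂_1 are all 1, so H_0 = Z.
  H_1: rank ker ∂_1 − rank ∂_2 = (15 − 5) − 10 = 0, and ∂_2 has invariant factor 2 > 1, so H_1 = Z_2.
  H_2: rank ker ∂_2 − rank ∂_3 = (10 − 10) − 0 = 0, and there is no ∂_3, so H_2 = 0.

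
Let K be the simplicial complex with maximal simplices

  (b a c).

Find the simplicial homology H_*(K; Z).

Take the total order a < b < c on the vertex set. Then K (dimension 2) consists of the simplices:

  0-simplices (3): a, b, c
  1-simplices (3): ab, ac, bc
  2-simplices (1): abc

Hence C_0 ≅ Z^3, C_1 ≅ Z^3, C_2 ≅ Z^1.

The boundary map ∂_1: C_1 → C_0 sends each edge [p,q] (with p < q) to q − p. For instance
  ∂ac = c − a.
The 3×3 boundary matrix has rank 2 and Smith normal form diag(1,1).

∂_2: C_2 → C_1 maps a triangle to the signed sum of its edges. For instance
  ∂abc = bc − ac + ab.
The 3×1 boundary matrix has rank 1 and Smith normal form diag(1).

Reading off H_k = ker ∂_k / im ∂_{k+1}:

  H_0: rank C_0 − rank ∂_1 = 3 − 2 = 1, and the invariant factors of ∂_1 are all 1, so H_0 = Z.
  H_1: rank ker ∂_1 − rank ∂_2 = (3 − 2) − 1 = 0, and the invariant factors of ∂_2 are all 1, so H_1 = 0.
  H_2: rank ker ∂_2 − rank ∂_3 = (1 − 1) − 0 = 0, and there is no ∂_3, so H_2 = 0.

H_0 = Z,  H_1 = 0,  H_2 = 0.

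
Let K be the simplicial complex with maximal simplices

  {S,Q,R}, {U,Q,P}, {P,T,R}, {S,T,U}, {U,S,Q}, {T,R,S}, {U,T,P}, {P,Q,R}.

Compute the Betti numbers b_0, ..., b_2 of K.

We work with the vertex ordering P < Q < R < S < T < U. The simplices of K, each written with vertices in increasing order, are:

  0-simplices (6): P, Q, R, S, T, U
  1-simplices (12): PQ, PR, PT, PU, QR, QS, QU, RS, RT, ST, SU, TU
  2-simplices (8): PQR, PQU, PRT, PTU, QRS, QSU, RST, STU

so the chain groups are C_0 ≅ Z^6, C_1 ≅ Z^12, C_2 ≅ Z^8.

The boundary map ∂_1: C_1 → C_0 maps an edge to its endpoints' difference, ∂[p,q] = q − p. For instance
  ∂SU = U − S.
As a 6×12 matrix over Z this has rank 5, with invariant factors (1,1,1,1,1).

∂_2: C_2 → C_1 sends each 2-simplex [p,q,r] to [q,r] − [p,r] + [p,q]. For instance
  ∂RST = ST − RT + RS,
  ∂QRS = RS − QS + QR.
This gives a 12×8 integer matrix of rank 7; reducing to Smith normal form yields diagonal entries (1,1,1,1,1,1,1).

Computing H_k = (kernel of ∂_k) / (image of ∂_{k+1}):

  H_0: rank C_0 − rank ∂_1 = 6 − 5 = 1, and the invariant factors of ∂_1 are all 1, so H_0 ≅ Z.
  H_1: rank ker ∂_1 − rank ∂_2 = (12 − 5) − 7 = 0, and the invariant factors of ∂_2 are all 1, so H_1 ≅ 0.
  H_2: rank ker ∂_2 − rank ∂_3 = (8 − 7) − 0 = 1, and there is no ∂_3, so H_2 ≅ Z.

As a check, the Euler characteristic is 6 − 12 + 8 = 2, which agrees with 1 − 0 + 1 = 2.
(K is a triangulation of the 2-sphere S^2.)

Hence the Betti numbers are b_0 = 1, b_1 = 0, b_2 = 1.

b_0 = 1, b_1 = 0, b_2 = 1.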